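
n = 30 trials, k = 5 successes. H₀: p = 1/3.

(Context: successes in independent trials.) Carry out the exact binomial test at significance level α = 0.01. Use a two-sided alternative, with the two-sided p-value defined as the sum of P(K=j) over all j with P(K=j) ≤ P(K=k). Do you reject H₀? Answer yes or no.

reject H₀: no

Exact binomial: n=30, k=5, p₀=1/3=0.3333
P(X=j) = C(n,j)·p₀^j·(1−p₀)^(n−j); p = Σ P(X=j) over j with P(X=j) ≤ P(X=5)
p-value (two-sided) = 0.05425
At α=0.01: p ≥ α → fail to reject H₀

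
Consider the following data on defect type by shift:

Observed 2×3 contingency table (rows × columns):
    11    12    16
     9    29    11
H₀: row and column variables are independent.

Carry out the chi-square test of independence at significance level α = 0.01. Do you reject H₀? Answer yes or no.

reject H₀: no

Row totals [39, 49], col totals [20, 41, 27], n=88
χ² = (11−8.86)²/8.86 + (12−18.17)²/18.17 + (16−11.97)²/11.97 + (9−11.14)²/11.14 + (29−22.83)²/22.83 + (11−15.03)²/15.03 = 7.1304
df = 2
p-value (upper-tail) = 0.02829
At α=0.01: p ≥ α → fail to reject H₀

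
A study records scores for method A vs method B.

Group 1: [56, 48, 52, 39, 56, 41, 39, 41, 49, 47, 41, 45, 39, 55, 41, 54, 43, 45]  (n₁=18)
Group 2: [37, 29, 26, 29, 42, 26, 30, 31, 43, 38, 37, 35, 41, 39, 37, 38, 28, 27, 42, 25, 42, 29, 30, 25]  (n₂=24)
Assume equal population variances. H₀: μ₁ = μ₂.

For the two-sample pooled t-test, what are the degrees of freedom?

degrees of freedom = 40

df = n₁ + n₂ − 2 = 18 + 24 − 2 = 40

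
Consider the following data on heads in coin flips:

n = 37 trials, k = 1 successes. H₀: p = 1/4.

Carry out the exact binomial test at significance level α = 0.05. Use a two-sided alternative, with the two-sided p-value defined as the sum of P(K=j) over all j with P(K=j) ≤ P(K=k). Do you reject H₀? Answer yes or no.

reject H₀: yes

Exact binomial: n=37, k=1, p₀=1/4=0.2500
P(X=j) = C(n,j)·p₀^j·(1−p₀)^(n−j); p = Σ P(X=j) over j with P(X=j) ≤ P(X=1)
p-value (two-sided) = 0.00046
At α=0.05: p < α → reject H₀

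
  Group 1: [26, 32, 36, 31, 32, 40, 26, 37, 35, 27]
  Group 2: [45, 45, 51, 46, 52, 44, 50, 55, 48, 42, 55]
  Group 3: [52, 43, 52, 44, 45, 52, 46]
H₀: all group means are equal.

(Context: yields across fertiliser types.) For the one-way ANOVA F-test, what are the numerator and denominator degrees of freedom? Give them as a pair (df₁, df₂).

k = 3 groups, N = 28 total
df = (k−1, N−k) = (3−1, 28−3) = (2, 25)

degrees of freedom = [2, 25]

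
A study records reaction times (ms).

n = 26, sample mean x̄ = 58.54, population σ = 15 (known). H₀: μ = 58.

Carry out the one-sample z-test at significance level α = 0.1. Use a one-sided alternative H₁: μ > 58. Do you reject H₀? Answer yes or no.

reject H₀: no

SE = σ/√n = 15/√26 = 2.9417
z = (x̄−μ₀)/SE = (58.54−58)/2.9417 = 0.1836
p-value (one-sided, H₁ greater) = 0.42718
At α=0.1: p ≥ α → fail to reject H₀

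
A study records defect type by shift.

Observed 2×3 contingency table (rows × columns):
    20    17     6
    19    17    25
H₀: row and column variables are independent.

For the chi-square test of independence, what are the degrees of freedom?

degrees of freedom = 2

df = (r−1)(c−1) = (2−1)·(3−1) = 2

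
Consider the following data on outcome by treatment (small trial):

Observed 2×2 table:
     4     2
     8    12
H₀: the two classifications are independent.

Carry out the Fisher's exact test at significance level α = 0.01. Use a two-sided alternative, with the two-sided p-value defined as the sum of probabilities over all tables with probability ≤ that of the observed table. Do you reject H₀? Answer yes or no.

reject H₀: no

Margins: r₁=6, r₂=20, c₁=12, c₂=14, n=26
p_obs = C(6,4)·C(20,8)/C(26,12); sum pmf over tables with pmf ≤ p_obs
p-value (two-sided) = 0.36522
At α=0.01: p ≥ α → fail to reject H₀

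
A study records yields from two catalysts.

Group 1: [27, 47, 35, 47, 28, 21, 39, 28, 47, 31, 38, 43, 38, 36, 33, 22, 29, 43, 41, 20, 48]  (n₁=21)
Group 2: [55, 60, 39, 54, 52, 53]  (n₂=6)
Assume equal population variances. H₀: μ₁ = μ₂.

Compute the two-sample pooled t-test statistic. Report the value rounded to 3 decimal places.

test statistic = -4.236

x̄₁=35.286, s₁=8.962, n₁=21
x̄₂=52.167, s₂=7.026, n₂=6
s_p² = [20·8.962² + 5·7.026²]/25 = 74.1248
SE = √(s_p²·(1/21+1/6)) = 3.9855
t = (35.286−52.167)/3.9855 = -4.2356
df = 25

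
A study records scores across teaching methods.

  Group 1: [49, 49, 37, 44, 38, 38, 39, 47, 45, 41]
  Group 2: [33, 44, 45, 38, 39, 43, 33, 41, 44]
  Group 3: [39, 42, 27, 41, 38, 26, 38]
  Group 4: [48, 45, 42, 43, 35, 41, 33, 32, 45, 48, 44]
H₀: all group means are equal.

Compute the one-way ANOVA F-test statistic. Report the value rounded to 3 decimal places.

test statistic = 2.444

Group means [42.70, 40.00, 35.86, 41.45], grand mean 40.378
SSB = Σnᵢ(x̄ᵢ−x̄)² = 211.018; SSW = ΣΣ(x−x̄ᵢ)² = 949.684
MSB = 211.018/3 = 70.3394; MSW = 949.684/33 = 28.7783
F = MSB/MSW = 2.4442
df = (3, 33)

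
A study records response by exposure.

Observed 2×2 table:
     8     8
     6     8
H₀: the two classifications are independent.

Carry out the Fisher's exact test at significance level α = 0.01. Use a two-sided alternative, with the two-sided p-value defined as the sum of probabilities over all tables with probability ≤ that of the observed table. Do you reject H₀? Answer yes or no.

reject H₀: no

Margins: r₁=16, r₂=14, c₁=14, c₂=16, n=30
p_obs = C(16,8)·C(14,6)/C(30,14); sum pmf over tables with pmf ≤ p_obs
p-value (two-sided) = 0.73001
At α=0.01: p ≥ α → fail to reject H₀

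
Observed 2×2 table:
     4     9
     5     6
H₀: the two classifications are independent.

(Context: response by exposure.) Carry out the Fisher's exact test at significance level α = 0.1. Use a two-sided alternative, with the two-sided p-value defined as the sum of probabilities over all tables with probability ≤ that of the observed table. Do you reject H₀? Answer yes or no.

Margins: r₁=13, r₂=11, c₁=9, c₂=15, n=24
p_obs = C(13,4)·C(11,5)/C(24,9); sum pmf over tables with pmf ≤ p_obs
p-value (two-sided) = 0.67517
At α=0.1: p ≥ α → fail to reject H₀

reject H₀: no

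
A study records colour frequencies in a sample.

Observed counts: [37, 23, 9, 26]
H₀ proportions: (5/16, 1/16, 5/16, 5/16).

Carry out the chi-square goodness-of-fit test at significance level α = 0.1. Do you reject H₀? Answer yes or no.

n = 95; E_i = n·p_i = [29.69, 5.94, 29.69, 29.69]
χ² = (37−29.69)²/29.69 + (23−5.94)²/5.94 + (9−29.69)²/29.69 + (26−29.69)²/29.69 = 65.7074
df = 3
p-value (upper-tail) = 0.00000
At α=0.1: p < α → reject H₀

reject H₀: yes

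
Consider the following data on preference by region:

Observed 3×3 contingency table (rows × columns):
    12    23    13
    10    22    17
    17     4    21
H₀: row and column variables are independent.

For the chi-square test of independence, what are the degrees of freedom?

df = (r−1)(c−1) = (3−1)·(3−1) = 4

degrees of freedom = 4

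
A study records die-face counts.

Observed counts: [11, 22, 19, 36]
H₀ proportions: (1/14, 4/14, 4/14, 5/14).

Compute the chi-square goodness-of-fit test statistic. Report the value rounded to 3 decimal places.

n = 88; E_i = n·p_i = [6.29, 25.14, 25.14, 31.43]
χ² = (11−6.29)²/6.29 + (22−25.14)²/25.14 + (19−25.14)²/25.14 + (36−31.43)²/31.43 = 6.0943
df = 3

test statistic = 6.094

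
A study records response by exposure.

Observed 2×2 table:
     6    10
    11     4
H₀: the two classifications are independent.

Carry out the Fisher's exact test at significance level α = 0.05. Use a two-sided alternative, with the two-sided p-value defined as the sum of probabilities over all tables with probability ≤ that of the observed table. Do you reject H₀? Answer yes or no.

reject H₀: no

Margins: r₁=16, r₂=15, c₁=17, c₂=14, n=31
p_obs = C(16,6)·C(15,11)/C(31,17); sum pmf over tables with pmf ≤ p_obs
p-value (two-sided) = 0.07317
At α=0.05: p ≥ α → fail to reject H₀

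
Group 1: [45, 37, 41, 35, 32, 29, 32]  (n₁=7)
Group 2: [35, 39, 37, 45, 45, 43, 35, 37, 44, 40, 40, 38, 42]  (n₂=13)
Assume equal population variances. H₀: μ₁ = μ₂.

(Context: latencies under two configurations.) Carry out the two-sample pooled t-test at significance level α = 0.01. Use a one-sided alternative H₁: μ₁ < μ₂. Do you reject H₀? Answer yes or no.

reject H₀: no

x̄₁=35.857, s₁=5.610, n₁=7
x̄₂=40.000, s₂=3.559, n₂=13
s_p² = [6·5.610² + 12·3.559²]/18 = 18.9365
SE = √(s_p²·(1/7+1/13)) = 2.0401
t = (35.857−40.000)/2.0401 = -2.0307
df = 18
p-value (one-sided, H₁ less) = 0.02866
At α=0.01: p ≥ α → fail to reject H₀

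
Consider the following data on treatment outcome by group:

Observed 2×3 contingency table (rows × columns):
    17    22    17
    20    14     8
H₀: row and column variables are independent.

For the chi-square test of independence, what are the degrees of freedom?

degrees of freedom = 2

df = (r−1)(c−1) = (2−1)·(3−1) = 2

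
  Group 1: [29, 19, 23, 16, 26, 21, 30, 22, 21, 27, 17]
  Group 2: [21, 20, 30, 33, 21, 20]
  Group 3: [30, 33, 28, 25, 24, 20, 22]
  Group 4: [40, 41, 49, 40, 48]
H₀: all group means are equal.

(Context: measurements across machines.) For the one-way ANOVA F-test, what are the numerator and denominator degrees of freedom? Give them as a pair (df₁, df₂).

degrees of freedom = [3, 25]

k = 4 groups, N = 29 total
df = (k−1, N−k) = (4−1, 29−4) = (3, 25)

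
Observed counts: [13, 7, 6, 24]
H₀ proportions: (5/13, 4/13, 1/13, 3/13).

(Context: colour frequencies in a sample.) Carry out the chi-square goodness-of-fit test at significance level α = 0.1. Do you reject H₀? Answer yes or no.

n = 50; E_i = n·p_i = [19.23, 15.38, 3.85, 11.54]
χ² = (13−19.23)²/19.23 + (7−15.38)²/15.38 + (6−3.85)²/3.85 + (24−11.54)²/11.54 = 21.2530
df = 3
p-value (upper-tail) = 0.00009
At α=0.1: p < α → reject H₀

reject H₀: yes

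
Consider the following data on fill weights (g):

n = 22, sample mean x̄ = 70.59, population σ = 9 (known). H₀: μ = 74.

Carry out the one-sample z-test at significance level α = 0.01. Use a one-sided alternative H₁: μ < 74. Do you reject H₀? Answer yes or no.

SE = σ/√n = 9/√22 = 1.9188
z = (x̄−μ₀)/SE = (70.59−74)/1.9188 = -1.7771
p-value (one-sided, H₁ less) = 0.03777
At α=0.01: p ≥ α → fail to reject H₀

reject H₀: no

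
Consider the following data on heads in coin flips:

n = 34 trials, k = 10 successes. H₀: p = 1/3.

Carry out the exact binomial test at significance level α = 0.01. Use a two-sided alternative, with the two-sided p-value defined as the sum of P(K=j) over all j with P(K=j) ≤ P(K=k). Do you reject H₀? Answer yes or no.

Exact binomial: n=34, k=10, p₀=1/3=0.3333
P(X=j) = C(n,j)·p₀^j·(1−p₀)^(n−j); p = Σ P(X=j) over j with P(X=j) ≤ P(X=10)
p-value (two-sided) = 0.71818
At α=0.01: p ≥ α → fail to reject H₀

reject H₀: no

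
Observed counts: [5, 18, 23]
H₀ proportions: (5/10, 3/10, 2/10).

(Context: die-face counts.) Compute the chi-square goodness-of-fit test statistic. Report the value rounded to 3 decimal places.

n = 46; E_i = n·p_i = [23.00, 13.80, 9.20]
χ² = (5−23.00)²/23.00 + (18−13.80)²/13.80 + (23−9.20)²/9.20 = 36.0652
df = 2

test statistic = 36.065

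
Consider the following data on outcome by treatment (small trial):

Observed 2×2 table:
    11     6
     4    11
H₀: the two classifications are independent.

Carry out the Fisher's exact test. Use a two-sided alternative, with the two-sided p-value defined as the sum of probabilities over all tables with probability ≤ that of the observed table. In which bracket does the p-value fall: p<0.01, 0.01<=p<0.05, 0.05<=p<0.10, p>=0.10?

Margins: r₁=17, r₂=15, c₁=15, c₂=17, n=32
p_obs = C(17,11)·C(15,4)/C(32,15); sum pmf over tables with pmf ≤ p_obs
p-value (two-sided) = 0.04161
→ bracket: 0.01<=p<0.05

p-value bracket: 0.01<=p<0.05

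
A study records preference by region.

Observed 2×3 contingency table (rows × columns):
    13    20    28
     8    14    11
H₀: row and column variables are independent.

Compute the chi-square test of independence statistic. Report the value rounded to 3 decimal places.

Row totals [61, 33], col totals [21, 34, 39], n=94
χ² = (13−13.63)²/13.63 + (20−22.06)²/22.06 + (28−25.31)²/25.31 + (8−7.37)²/7.37 + (14−11.94)²/11.94 + (11−13.69)²/13.69 = 1.4476
df = 2

test statistic = 1.448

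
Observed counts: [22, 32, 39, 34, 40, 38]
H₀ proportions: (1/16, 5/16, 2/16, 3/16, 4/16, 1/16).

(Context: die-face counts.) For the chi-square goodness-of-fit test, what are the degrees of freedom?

degrees of freedom = 5

df = k − 1 = 6 − 1 = 5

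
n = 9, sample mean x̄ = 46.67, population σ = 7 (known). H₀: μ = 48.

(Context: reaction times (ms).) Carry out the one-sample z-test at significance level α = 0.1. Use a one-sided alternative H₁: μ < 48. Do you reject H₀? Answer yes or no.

reject H₀: no

SE = σ/√n = 7/√9 = 2.3333
z = (x̄−μ₀)/SE = (46.67−48)/2.3333 = -0.5700
p-value (one-sided, H₁ less) = 0.28434
At α=0.1: p ≥ α → fail to reject H₀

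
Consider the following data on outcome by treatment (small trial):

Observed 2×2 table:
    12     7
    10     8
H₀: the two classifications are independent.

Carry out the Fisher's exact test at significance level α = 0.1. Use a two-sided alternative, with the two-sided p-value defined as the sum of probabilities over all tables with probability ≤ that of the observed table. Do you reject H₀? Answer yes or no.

reject H₀: no

Margins: r₁=19, r₂=18, c₁=22, c₂=15, n=37
p_obs = C(19,12)·C(18,10)/C(37,22); sum pmf over tables with pmf ≤ p_obs
p-value (two-sided) = 0.74314
At α=0.1: p ≥ α → fail to reject H₀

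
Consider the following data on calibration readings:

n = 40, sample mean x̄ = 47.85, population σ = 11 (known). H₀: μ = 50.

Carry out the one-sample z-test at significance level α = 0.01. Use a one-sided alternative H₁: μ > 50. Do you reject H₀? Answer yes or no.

reject H₀: no

SE = σ/√n = 11/√40 = 1.7393
z = (x̄−μ₀)/SE = (47.85−50)/1.7393 = -1.2362
p-value (one-sided, H₁ greater) = 0.89180
At α=0.01: p ≥ α → fail to reject H₀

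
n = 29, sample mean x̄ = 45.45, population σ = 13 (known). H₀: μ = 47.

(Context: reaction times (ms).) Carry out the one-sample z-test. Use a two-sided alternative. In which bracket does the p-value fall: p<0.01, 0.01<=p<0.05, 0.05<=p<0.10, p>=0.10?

p-value bracket: p>=0.10

SE = σ/√n = 13/√29 = 2.4140
z = (x̄−μ₀)/SE = (45.45−47)/2.4140 = -0.6421
p-value (two-sided) = 0.52082
→ bracket: p>=0.10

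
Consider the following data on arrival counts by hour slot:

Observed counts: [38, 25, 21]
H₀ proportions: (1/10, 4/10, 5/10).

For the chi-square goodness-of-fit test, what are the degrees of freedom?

degrees of freedom = 2

df = k − 1 = 3 − 1 = 2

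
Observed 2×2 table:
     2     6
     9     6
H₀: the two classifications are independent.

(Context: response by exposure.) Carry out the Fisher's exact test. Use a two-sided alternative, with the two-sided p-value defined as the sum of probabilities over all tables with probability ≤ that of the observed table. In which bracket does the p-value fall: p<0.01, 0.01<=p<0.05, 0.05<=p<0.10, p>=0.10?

Margins: r₁=8, r₂=15, c₁=11, c₂=12, n=23
p_obs = C(8,2)·C(15,9)/C(23,11); sum pmf over tables with pmf ≤ p_obs
p-value (two-sided) = 0.19303
→ bracket: p>=0.10

p-value bracket: p>=0.10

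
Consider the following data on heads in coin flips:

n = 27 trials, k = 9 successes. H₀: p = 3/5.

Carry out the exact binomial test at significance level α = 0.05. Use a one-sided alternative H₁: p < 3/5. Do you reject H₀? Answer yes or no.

Exact binomial: n=27, k=9, p₀=3/5=0.6000
P(X≤9) from Σ C(n,i)·p₀^i·(1−p₀)^(n−i)
p-value (one-sided, H₁ less) = 0.00462
At α=0.05: p < α → reject H₀

reject H₀: yes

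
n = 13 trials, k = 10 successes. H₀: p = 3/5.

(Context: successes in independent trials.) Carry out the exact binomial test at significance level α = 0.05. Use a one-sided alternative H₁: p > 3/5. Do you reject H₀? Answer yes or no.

Exact binomial: n=13, k=10, p₀=3/5=0.6000
P(X≥10) from Σ C(n,i)·p₀^i·(1−p₀)^(n−i)
p-value (one-sided, H₁ greater) = 0.16858
At α=0.05: p ≥ α → fail to reject H₀

reject H₀: no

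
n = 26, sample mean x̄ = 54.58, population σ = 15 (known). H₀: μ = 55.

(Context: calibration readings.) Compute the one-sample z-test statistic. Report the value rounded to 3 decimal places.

test statistic = -0.143

SE = σ/√n = 15/√26 = 2.9417
z = (x̄−μ₀)/SE = (54.58−55)/2.9417 = -0.1428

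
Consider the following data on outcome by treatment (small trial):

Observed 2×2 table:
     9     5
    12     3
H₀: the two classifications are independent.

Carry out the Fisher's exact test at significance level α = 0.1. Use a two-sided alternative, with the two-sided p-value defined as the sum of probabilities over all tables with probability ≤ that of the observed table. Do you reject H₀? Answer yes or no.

reject H₀: no

Margins: r₁=14, r₂=15, c₁=21, c₂=8, n=29
p_obs = C(14,9)·C(15,12)/C(29,21); sum pmf over tables with pmf ≤ p_obs
p-value (two-sided) = 0.42699
At α=0.1: p ≥ α → fail to reject H₀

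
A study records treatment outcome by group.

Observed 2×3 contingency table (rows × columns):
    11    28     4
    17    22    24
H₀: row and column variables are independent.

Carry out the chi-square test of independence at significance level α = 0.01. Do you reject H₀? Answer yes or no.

reject H₀: yes

Row totals [43, 63], col totals [28, 50, 28], n=106
χ² = (11−11.36)²/11.36 + (28−20.28)²/20.28 + (4−11.36)²/11.36 + (17−16.64)²/16.64 + (22−29.72)²/29.72 + (24−16.64)²/16.64 = 12.9799
df = 2
p-value (upper-tail) = 0.00152
At α=0.01: p < α → reject H₀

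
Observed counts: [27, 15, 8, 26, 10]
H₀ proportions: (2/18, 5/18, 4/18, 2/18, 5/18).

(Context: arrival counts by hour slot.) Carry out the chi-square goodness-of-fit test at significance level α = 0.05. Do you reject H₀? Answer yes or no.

reject H₀: yes

n = 86; E_i = n·p_i = [9.56, 23.89, 19.11, 9.56, 23.89]
χ² = (27−9.56)²/9.56 + (15−23.89)²/23.89 + (8−19.11)²/19.11 + (26−9.56)²/9.56 + (10−23.89)²/23.89 = 77.9884
df = 4
p-value (upper-tail) = 0.00000
At α=0.05: p < α → reject H₀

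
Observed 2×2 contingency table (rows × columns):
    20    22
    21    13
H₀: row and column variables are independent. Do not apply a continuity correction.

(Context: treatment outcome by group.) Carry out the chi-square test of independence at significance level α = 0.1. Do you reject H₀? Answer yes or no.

Row totals [42, 34], col totals [41, 35], n=76
χ² = (20−22.66)²/22.66 + (22−19.34)²/19.34 + (21−18.34)²/18.34 + (13−15.66)²/15.66 = 1.5133
df = 1
p-value (upper-tail) = 0.21863
At α=0.1: p ≥ α → fail to reject H₀

reject H₀: no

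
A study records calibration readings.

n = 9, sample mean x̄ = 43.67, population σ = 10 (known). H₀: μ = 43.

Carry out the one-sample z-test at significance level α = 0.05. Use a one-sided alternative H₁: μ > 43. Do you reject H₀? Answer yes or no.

SE = σ/√n = 10/√9 = 3.3333
z = (x̄−μ₀)/SE = (43.67−43)/3.3333 = 0.2010
p-value (one-sided, H₁ greater) = 0.42035
At α=0.05: p ≥ α → fail to reject H₀

reject H₀: no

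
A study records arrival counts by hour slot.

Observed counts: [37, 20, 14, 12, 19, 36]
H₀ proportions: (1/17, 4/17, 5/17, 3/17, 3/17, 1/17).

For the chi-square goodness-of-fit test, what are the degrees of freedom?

df = k − 1 = 6 − 1 = 5

degrees of freedom = 5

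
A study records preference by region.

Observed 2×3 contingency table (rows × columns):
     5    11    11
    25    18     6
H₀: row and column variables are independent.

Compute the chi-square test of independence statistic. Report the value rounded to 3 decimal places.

Row totals [27, 49], col totals [30, 29, 17], n=76
χ² = (5−10.66)²/10.66 + (11−10.30)²/10.30 + (11−6.04)²/6.04 + (25−19.34)²/19.34 + (18−18.70)²/18.70 + (6−10.96)²/10.96 = 11.0512
df = 2

test statistic = 11.051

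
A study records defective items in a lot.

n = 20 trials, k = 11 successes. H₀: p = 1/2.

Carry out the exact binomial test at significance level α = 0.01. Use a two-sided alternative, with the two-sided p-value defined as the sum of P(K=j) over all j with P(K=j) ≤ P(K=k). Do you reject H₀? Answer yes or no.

reject H₀: no

Exact binomial: n=20, k=11, p₀=1/2=0.5000
P(X=j) = C(n,j)·p₀^j·(1−p₀)^(n−j); p = Σ P(X=j) over j with P(X=j) ≤ P(X=11)
p-value (two-sided) = 0.82380
At α=0.01: p ≥ α → fail to reject H₀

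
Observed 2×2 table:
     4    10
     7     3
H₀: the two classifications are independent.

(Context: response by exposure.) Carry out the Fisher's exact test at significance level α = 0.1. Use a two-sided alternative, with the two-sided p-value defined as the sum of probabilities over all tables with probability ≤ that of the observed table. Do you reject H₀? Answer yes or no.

Margins: r₁=14, r₂=10, c₁=11, c₂=13, n=24
p_obs = C(14,4)·C(10,7)/C(24,11); sum pmf over tables with pmf ≤ p_obs
p-value (two-sided) = 0.09530
At α=0.1: p < α → reject H₀

reject H₀: yes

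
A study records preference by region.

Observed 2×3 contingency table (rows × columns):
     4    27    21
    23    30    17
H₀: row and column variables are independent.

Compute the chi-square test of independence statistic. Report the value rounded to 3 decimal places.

test statistic = 11.545

Row totals [52, 70], col totals [27, 57, 38], n=122
χ² = (4−11.51)²/11.51 + (27−24.30)²/24.30 + (21−16.20)²/16.20 + (23−15.49)²/15.49 + (30−32.70)²/32.70 + (17−21.80)²/21.80 = 11.5449
df = 2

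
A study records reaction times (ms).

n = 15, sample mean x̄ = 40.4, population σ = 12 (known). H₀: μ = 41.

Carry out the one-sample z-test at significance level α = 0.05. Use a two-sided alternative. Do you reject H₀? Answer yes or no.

reject H₀: no

SE = σ/√n = 12/√15 = 3.0984
z = (x̄−μ₀)/SE = (40.4−41)/3.0984 = -0.1936
p-value (two-sided) = 0.84645
At α=0.05: p ≥ α → fail to reject H₀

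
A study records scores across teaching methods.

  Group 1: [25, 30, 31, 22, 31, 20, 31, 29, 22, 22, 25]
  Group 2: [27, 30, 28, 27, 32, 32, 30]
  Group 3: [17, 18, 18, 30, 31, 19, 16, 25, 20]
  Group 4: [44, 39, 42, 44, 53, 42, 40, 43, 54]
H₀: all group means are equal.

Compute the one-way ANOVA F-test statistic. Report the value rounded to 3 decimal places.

test statistic = 41.291

Group means [26.18, 29.43, 21.56, 44.56], grand mean 30.250
SSB = Σnᵢ(x̄ᵢ−x̄)² = 2708.955; SSW = ΣΣ(x−x̄ᵢ)² = 699.795
MSB = 2708.955/3 = 902.9850; MSW = 699.795/32 = 21.8686
F = MSB/MSW = 41.2914
df = (3, 32)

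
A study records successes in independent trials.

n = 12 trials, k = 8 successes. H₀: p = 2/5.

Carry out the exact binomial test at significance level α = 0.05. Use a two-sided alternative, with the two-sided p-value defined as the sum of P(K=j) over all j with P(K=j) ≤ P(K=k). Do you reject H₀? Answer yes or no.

reject H₀: no

Exact binomial: n=12, k=8, p₀=2/5=0.4000
P(X=j) = C(n,j)·p₀^j·(1−p₀)^(n−j); p = Σ P(X=j) over j with P(X=j) ≤ P(X=8)
p-value (two-sided) = 0.07690
At α=0.05: p ≥ α → fail to reject H₀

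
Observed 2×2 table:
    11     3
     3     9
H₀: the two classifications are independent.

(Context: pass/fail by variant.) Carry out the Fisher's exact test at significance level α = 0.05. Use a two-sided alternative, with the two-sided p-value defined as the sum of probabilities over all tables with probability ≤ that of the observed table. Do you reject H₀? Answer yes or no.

reject H₀: yes

Margins: r₁=14, r₂=12, c₁=14, c₂=12, n=26
p_obs = C(14,11)·C(12,3)/C(26,14); sum pmf over tables with pmf ≤ p_obs
p-value (two-sided) = 0.01623
At α=0.05: p < α → reject H₀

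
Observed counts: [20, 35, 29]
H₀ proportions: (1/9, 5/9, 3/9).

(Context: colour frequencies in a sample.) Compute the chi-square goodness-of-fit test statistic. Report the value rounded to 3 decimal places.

test statistic = 15.143

n = 84; E_i = n·p_i = [9.33, 46.67, 28.00]
χ² = (20−9.33)²/9.33 + (35−46.67)²/46.67 + (29−28.00)²/28.00 = 15.1429
df = 2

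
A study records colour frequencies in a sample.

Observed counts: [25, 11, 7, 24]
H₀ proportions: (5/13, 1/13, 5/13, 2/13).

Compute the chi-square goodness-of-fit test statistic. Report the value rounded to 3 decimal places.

n = 67; E_i = n·p_i = [25.77, 5.15, 25.77, 10.31]
χ² = (25−25.77)²/25.77 + (11−5.15)²/5.15 + (7−25.77)²/25.77 + (24−10.31)²/10.31 = 38.5134
df = 3

test statistic = 38.513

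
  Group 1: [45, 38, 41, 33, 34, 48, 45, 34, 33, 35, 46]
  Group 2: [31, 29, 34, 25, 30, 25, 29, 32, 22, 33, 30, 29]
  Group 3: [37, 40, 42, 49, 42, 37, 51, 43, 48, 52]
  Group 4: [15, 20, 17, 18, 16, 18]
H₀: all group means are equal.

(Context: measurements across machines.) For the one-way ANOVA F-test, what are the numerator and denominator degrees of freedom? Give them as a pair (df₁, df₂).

k = 4 groups, N = 39 total
df = (k−1, N−k) = (4−1, 39−4) = (3, 35)

degrees of freedom = [3, 35]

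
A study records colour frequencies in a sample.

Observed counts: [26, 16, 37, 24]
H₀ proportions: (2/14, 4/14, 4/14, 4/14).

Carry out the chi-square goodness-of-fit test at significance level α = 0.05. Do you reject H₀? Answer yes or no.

n = 103; E_i = n·p_i = [14.71, 29.43, 29.43, 29.43]
χ² = (26−14.71)²/14.71 + (16−29.43)²/29.43 + (37−29.43)²/29.43 + (24−29.43)²/29.43 = 17.7330
df = 3
p-value (upper-tail) = 0.00050
At α=0.05: p < α → reject H₀

reject H₀: yes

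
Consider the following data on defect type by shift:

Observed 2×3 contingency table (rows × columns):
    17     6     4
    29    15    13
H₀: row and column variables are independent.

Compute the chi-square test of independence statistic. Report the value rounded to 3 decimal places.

Row totals [27, 57], col totals [46, 21, 17], n=84
χ² = (17−14.79)²/14.79 + (6−6.75)²/6.75 + (4−5.46)²/5.46 + (29−31.21)²/31.21 + (15−14.25)²/14.25 + (13−11.54)²/11.54 = 1.1898
df = 2

test statistic = 1.190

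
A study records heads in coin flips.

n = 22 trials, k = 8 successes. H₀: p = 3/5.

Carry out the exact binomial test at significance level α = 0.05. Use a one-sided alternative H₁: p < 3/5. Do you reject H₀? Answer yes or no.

reject H₀: yes

Exact binomial: n=22, k=8, p₀=3/5=0.6000
P(X≤8) from Σ C(n,i)·p₀^i·(1−p₀)^(n−i)
p-value (one-sided, H₁ less) = 0.02147
At α=0.05: p < α → reject H₀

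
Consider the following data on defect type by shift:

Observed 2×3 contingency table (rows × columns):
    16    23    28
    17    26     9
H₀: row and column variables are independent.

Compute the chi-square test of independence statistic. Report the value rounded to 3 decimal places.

test statistic = 8.210

Row totals [67, 52], col totals [33, 49, 37], n=119
χ² = (16−18.58)²/18.58 + (23−27.59)²/27.59 + (28−20.83)²/20.83 + (17−14.42)²/14.42 + (26−21.41)²/21.41 + (9−16.17)²/16.17 = 8.2104
df = 2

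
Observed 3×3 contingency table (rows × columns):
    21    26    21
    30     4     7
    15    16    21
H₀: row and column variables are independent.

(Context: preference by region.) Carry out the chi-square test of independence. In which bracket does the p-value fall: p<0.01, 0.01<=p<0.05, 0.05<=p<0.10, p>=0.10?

p-value bracket: p<0.01

Row totals [68, 41, 52], col totals [66, 46, 49], n=161
χ² = (21−27.88)²/27.88 + (26−19.43)²/19.43 + (21−20.70)²/20.70 + (30−16.81)²/16.81 + (4−11.71)²/11.71 + (7−12.48)²/12.48 + (15−21.32)²/21.32 + (16−14.86)²/14.86 + (21−15.83)²/15.83 = 25.4147
df = 4
p-value (upper-tail) = 0.00004
→ bracket: p<0.01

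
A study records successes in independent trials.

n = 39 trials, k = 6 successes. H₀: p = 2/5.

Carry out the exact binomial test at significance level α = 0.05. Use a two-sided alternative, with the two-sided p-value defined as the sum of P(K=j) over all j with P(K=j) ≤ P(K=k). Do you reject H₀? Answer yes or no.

reject H₀: yes

Exact binomial: n=39, k=6, p₀=2/5=0.4000
P(X=j) = C(n,j)·p₀^j·(1−p₀)^(n−j); p = Σ P(X=j) over j with P(X=j) ≤ P(X=6)
p-value (two-sided) = 0.00154
At α=0.05: p < α → reject H₀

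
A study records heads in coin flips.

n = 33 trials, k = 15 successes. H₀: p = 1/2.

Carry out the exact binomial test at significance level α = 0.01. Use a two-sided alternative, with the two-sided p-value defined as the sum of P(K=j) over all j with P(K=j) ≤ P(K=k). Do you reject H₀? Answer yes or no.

Exact binomial: n=33, k=15, p₀=1/2=0.5000
P(X=j) = C(n,j)·p₀^j·(1−p₀)^(n−j); p = Σ P(X=j) over j with P(X=j) ≤ P(X=15)
p-value (two-sided) = 0.72833
At α=0.01: p ≥ α → fail to reject H₀

reject H₀: no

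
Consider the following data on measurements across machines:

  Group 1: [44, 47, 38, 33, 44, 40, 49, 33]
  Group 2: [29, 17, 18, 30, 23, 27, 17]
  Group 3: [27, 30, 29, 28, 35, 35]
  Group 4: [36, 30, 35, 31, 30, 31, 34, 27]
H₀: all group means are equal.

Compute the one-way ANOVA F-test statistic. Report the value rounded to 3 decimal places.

test statistic = 17.652

Group means [41.00, 23.00, 30.67, 31.75], grand mean 31.966
SSB = Σnᵢ(x̄ᵢ−x̄)² = 1226.132; SSW = ΣΣ(x−x̄ᵢ)² = 578.833
MSB = 1226.132/3 = 408.7107; MSW = 578.833/25 = 23.1533
F = MSB/MSW = 17.6523
df = (3, 25)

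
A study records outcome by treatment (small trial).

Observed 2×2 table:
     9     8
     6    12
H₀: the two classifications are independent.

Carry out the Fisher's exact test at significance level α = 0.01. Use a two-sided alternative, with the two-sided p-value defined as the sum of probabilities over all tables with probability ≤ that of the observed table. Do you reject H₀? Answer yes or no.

Margins: r₁=17, r₂=18, c₁=15, c₂=20, n=35
p_obs = C(17,9)·C(18,6)/C(35,15); sum pmf over tables with pmf ≤ p_obs
p-value (two-sided) = 0.31453
At α=0.01: p ≥ α → fail to reject H₀

reject H₀: no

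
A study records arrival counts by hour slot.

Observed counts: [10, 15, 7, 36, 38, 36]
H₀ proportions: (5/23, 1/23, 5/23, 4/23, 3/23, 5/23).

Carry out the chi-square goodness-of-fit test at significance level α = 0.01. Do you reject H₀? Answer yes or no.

reject H₀: yes

n = 142; E_i = n·p_i = [30.87, 6.17, 30.87, 24.70, 18.52, 30.87]
χ² = (10−30.87)²/30.87 + (15−6.17)²/6.17 + (7−30.87)²/30.87 + (36−24.70)²/24.70 + (38−18.52)²/18.52 + (36−30.87)²/30.87 = 71.6948
df = 5
p-value (upper-tail) = 0.00000
At α=0.01: p < α → reject H₀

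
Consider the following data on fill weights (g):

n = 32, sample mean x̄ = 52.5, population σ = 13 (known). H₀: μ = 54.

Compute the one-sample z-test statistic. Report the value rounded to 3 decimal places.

test statistic = -0.653

SE = σ/√n = 13/√32 = 2.2981
z = (x̄−μ₀)/SE = (52.5−54)/2.2981 = -0.6527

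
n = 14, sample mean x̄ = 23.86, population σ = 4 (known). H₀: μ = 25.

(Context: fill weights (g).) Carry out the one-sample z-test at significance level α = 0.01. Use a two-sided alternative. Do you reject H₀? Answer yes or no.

reject H₀: no

SE = σ/√n = 4/√14 = 1.0690
z = (x̄−μ₀)/SE = (23.86−25)/1.0690 = -1.0664
p-value (two-sided) = 0.28626
At α=0.01: p ≥ α → fail to reject H₀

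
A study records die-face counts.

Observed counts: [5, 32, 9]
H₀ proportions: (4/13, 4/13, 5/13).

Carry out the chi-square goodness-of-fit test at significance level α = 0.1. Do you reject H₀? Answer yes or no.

reject H₀: yes

n = 46; E_i = n·p_i = [14.15, 14.15, 17.69]
χ² = (5−14.15)²/14.15 + (32−14.15)²/14.15 + (9−17.69)²/17.69 = 32.6924
df = 2
p-value (upper-tail) = 0.00000
At α=0.1: p < α → reject H₀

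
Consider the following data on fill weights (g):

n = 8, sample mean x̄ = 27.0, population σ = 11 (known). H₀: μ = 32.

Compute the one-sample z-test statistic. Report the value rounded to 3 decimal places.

test statistic = -1.286

SE = σ/√n = 11/√8 = 3.8891
z = (x̄−μ₀)/SE = (27.0−32)/3.8891 = -1.2856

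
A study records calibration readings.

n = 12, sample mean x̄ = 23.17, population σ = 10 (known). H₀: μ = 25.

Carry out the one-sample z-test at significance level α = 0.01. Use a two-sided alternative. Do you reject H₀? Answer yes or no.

reject H₀: no

SE = σ/√n = 10/√12 = 2.8868
z = (x̄−μ₀)/SE = (23.17−25)/2.8868 = -0.6339
p-value (two-sided) = 0.52613
At α=0.01: p ≥ α → fail to reject H₀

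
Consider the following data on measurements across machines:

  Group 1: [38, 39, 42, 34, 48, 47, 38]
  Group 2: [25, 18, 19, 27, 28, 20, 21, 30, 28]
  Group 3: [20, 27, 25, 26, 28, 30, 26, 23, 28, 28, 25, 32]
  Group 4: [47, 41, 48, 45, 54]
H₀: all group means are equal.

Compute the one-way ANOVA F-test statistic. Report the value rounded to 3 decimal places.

Group means [40.86, 24.00, 26.50, 47.00], grand mean 31.970
SSB = Σnᵢ(x̄ᵢ−x̄)² = 2613.113; SSW = ΣΣ(x−x̄ᵢ)² = 519.857
MSB = 2613.113/3 = 871.0375; MSW = 519.857/29 = 17.9261
F = MSB/MSW = 48.5904
df = (3, 29)

test statistic = 48.590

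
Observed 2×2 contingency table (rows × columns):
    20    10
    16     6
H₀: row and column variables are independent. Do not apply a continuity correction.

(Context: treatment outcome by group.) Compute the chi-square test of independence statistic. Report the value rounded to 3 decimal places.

Row totals [30, 22], col totals [36, 16], n=52
χ² = (20−20.77)²/20.77 + (10−9.23)²/9.23 + (16−15.23)²/15.23 + (6−6.77)²/6.77 = 0.2189
df = 1

test statistic = 0.219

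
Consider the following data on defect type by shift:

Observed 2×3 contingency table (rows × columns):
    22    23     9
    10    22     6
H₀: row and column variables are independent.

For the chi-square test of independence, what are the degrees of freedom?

df = (r−1)(c−1) = (2−1)·(3−1) = 2

degrees of freedom = 2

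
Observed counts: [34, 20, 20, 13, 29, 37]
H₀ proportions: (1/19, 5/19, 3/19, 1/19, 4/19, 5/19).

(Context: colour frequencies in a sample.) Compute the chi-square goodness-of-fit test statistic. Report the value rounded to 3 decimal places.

n = 153; E_i = n·p_i = [8.05, 40.26, 24.16, 8.05, 32.21, 40.26]
χ² = (34−8.05)²/8.05 + (20−40.26)²/40.26 + (20−24.16)²/24.16 + (13−8.05)²/8.05 + (29−32.21)²/32.21 + (37−40.26)²/40.26 = 98.1456
df = 5

test statistic = 98.146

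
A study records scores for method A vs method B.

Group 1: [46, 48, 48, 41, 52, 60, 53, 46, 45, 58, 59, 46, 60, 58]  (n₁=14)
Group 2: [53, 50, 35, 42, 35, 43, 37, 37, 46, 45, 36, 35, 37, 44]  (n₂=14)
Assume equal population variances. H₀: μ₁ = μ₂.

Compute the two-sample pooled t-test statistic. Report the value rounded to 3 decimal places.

test statistic = 4.383

x̄₁=51.429, s₁=6.536, n₁=14
x̄₂=41.071, s₂=5.954, n₂=14
s_p² = [13·6.536² + 13·5.954²]/26 = 39.0907
SE = √(s_p²·(1/14+1/14)) = 2.3631
t = (51.429−41.071)/2.3631 = 4.3828
df = 26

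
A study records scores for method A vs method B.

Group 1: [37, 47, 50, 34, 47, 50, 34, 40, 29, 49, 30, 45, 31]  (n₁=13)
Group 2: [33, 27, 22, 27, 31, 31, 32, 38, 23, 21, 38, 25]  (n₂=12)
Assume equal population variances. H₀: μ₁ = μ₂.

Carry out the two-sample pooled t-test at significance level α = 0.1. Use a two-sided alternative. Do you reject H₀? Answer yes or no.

x̄₁=40.231, s₁=8.095, n₁=13
x̄₂=29.000, s₂=5.784, n₂=12
s_p² = [12·8.095² + 11·5.784²]/23 = 50.1873
SE = √(s_p²·(1/13+1/12)) = 2.8360
t = (40.231−29.000)/2.8360 = 3.9601
df = 23
p-value (two-sided) = 0.00062
At α=0.1: p < α → reject H₀

reject H₀: yes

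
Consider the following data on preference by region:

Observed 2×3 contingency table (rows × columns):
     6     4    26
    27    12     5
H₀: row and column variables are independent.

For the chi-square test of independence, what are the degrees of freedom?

degrees of freedom = 2

df = (r−1)(c−1) = (2−1)·(3−1) = 2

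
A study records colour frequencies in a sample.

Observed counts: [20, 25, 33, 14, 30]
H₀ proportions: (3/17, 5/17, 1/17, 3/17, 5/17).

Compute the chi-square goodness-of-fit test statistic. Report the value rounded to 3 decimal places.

n = 122; E_i = n·p_i = [21.53, 35.88, 7.18, 21.53, 35.88]
χ² = (20−21.53)²/21.53 + (25−35.88)²/35.88 + (33−7.18)²/7.18 + (14−21.53)²/21.53 + (30−35.88)²/35.88 = 99.9290
df = 4

test statistic = 99.929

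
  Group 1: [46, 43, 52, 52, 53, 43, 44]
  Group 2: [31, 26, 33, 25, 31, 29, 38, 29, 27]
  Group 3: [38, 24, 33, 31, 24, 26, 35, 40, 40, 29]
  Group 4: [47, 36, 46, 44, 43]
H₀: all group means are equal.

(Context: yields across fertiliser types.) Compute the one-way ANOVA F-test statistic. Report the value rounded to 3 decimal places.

test statistic = 22.346

Group means [47.57, 29.89, 32.00, 43.20], grand mean 36.710
SSB = Σnᵢ(x̄ᵢ−x̄)² = 1676.984; SSW = ΣΣ(x−x̄ᵢ)² = 675.403
MSB = 1676.984/3 = 558.9946; MSW = 675.403/27 = 25.0149
F = MSB/MSW = 22.3464
df = (3, 27)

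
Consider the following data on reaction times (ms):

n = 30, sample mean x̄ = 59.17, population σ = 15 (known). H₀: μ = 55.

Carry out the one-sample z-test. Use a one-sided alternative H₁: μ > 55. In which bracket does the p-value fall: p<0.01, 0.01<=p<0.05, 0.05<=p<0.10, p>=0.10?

p-value bracket: 0.05<=p<0.10

SE = σ/√n = 15/√30 = 2.7386
z = (x̄−μ₀)/SE = (59.17−55)/2.7386 = 1.5227
p-value (one-sided, H₁ greater) = 0.06392
→ bracket: 0.05<=p<0.10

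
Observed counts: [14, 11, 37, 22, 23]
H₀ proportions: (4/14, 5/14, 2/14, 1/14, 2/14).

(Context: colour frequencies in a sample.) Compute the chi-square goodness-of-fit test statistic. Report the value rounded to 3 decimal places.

test statistic = 90.073

n = 107; E_i = n·p_i = [30.57, 38.21, 15.29, 7.64, 15.29]
χ² = (14−30.57)²/30.57 + (11−38.21)²/38.21 + (37−15.29)²/15.29 + (22−7.64)²/7.64 + (23−15.29)²/15.29 = 90.0729
df = 4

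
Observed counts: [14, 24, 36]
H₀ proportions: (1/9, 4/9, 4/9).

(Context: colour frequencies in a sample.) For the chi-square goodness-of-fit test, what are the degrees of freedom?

degrees of freedom = 2

df = k − 1 = 3 − 1 = 2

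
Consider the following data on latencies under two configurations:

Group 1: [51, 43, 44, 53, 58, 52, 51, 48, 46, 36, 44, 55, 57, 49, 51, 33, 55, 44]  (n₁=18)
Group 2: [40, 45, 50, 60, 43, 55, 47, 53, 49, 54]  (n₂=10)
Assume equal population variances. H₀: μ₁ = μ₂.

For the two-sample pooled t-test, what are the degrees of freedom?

df = n₁ + n₂ − 2 = 18 + 10 − 2 = 26

degrees of freedom = 26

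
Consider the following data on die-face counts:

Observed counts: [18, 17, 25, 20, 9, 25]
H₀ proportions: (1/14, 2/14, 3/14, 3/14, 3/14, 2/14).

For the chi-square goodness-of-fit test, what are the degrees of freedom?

df = k − 1 = 6 − 1 = 5

degrees of freedom = 5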